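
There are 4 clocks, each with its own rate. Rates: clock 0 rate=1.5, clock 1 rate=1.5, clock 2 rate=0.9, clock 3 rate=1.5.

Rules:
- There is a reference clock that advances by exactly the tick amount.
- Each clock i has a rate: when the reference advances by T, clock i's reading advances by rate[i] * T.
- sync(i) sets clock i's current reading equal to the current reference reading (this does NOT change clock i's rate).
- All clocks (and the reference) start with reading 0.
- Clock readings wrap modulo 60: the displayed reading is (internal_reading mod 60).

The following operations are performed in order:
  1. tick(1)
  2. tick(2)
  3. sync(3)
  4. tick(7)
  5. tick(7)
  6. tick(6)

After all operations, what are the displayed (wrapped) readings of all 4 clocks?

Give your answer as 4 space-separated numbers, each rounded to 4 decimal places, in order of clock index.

After op 1 tick(1): ref=1.0000 raw=[1.5000 1.5000 0.9000 1.5000]
After op 2 tick(2): ref=3.0000 raw=[4.5000 4.5000 2.7000 4.5000]
After op 3 sync(3): ref=3.0000 raw=[4.5000 4.5000 2.7000 3.0000]
After op 4 tick(7): ref=10.0000 raw=[15.0000 15.0000 9.0000 13.5000]
After op 5 tick(7): ref=17.0000 raw=[25.5000 25.5000 15.3000 24.0000]
After op 6 tick(6): ref=23.0000 raw=[34.5000 34.5000 20.7000 33.0000]
Wrap final raw readings (mod 60): 34.5000 mod 60 = 34.5000; 34.5000 mod 60 = 34.5000; 20.7000 mod 60 = 20.7000; 33.0000 mod 60 = 33.0000

Answer: 34.5000 34.5000 20.7000 33.0000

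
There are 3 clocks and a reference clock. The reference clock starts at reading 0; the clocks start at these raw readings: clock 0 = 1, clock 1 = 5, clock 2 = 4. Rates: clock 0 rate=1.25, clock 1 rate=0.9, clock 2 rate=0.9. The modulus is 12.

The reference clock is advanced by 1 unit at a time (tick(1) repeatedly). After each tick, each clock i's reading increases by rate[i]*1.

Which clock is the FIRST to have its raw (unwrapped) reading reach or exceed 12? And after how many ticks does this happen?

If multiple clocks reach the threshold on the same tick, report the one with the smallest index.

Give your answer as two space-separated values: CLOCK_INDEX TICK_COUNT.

clock 0: start=1, rate=1.25, needs 12-1 = 11; ticks = ceil(11/1.25) = ceil(8.8000) = 9; reading at tick 9 = 1 + 1.25*9 = 12.2500
clock 1: start=5, rate=0.9, needs 12-5 = 7; ticks = ceil(7/0.9) = ceil(7.7778) = 8; reading at tick 8 = 5 + 0.9*8 = 12.2000
clock 2: start=4, rate=0.9, needs 12-4 = 8; ticks = ceil(8/0.9) = ceil(8.8889) = 9; reading at tick 9 = 4 + 0.9*9 = 12.1000
Minimum tick count = 8; winners = [1]; smallest index = 1

Answer: 1 8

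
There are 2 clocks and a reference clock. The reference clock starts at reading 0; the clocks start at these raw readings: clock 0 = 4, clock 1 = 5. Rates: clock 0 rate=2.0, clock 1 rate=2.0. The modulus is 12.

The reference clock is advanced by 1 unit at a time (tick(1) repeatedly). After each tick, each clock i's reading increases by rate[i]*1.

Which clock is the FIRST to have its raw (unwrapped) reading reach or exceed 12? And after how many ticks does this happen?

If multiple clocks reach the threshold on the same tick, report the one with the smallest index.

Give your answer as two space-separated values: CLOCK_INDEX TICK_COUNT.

clock 0: start=4, rate=2.0, needs 12-4 = 8; ticks = ceil(8/2.0) = ceil(4.0000) = 4; reading at tick 4 = 4 + 2.0*4 = 12.0000
clock 1: start=5, rate=2.0, needs 12-5 = 7; ticks = ceil(7/2.0) = ceil(3.5000) = 4; reading at tick 4 = 5 + 2.0*4 = 13.0000
Minimum tick count = 4; winners = [0, 1]; smallest index = 0

Answer: 0 4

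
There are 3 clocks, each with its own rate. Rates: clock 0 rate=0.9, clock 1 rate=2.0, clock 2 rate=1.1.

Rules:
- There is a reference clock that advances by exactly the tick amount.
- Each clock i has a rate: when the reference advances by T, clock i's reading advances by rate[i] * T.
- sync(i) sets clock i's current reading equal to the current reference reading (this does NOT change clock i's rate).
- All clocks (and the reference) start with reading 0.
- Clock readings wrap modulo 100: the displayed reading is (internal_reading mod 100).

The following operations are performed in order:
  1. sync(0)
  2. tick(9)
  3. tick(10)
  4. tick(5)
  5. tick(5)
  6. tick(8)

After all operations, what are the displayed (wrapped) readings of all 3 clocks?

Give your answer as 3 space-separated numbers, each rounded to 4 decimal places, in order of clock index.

Answer: 33.3000 74.0000 40.7000

Derivation:
After op 1 sync(0): ref=0.0000 raw=[0.0000 0.0000 0.0000]
After op 2 tick(9): ref=9.0000 raw=[8.1000 18.0000 9.9000]
After op 3 tick(10): ref=19.0000 raw=[17.1000 38.0000 20.9000]
After op 4 tick(5): ref=24.0000 raw=[21.6000 48.0000 26.4000]
After op 5 tick(5): ref=29.0000 raw=[26.1000 58.0000 31.9000]
After op 6 tick(8): ref=37.0000 raw=[33.3000 74.0000 40.7000]
Wrap final raw readings (mod 100): 33.3000 mod 100 = 33.3000; 74.0000 mod 100 = 74.0000; 40.7000 mod 100 = 40.7000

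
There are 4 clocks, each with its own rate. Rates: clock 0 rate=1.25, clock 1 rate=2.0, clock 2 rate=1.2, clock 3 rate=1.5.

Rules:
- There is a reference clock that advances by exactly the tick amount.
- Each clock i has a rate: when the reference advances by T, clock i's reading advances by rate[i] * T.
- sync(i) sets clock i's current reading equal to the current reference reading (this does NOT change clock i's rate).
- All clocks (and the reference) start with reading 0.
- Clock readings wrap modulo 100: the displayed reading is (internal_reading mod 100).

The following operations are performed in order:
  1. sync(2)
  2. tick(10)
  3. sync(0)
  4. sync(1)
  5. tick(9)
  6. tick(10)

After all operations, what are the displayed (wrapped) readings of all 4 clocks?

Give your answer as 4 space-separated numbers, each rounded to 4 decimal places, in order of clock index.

Answer: 33.7500 48.0000 34.8000 43.5000

Derivation:
After op 1 sync(2): ref=0.0000 raw=[0.0000 0.0000 0.0000 0.0000]
After op 2 tick(10): ref=10.0000 raw=[12.5000 20.0000 12.0000 15.0000]
After op 3 sync(0): ref=10.0000 raw=[10.0000 20.0000 12.0000 15.0000]
After op 4 sync(1): ref=10.0000 raw=[10.0000 10.0000 12.0000 15.0000]
After op 5 tick(9): ref=19.0000 raw=[21.2500 28.0000 22.8000 28.5000]
After op 6 tick(10): ref=29.0000 raw=[33.7500 48.0000 34.8000 43.5000]
Wrap final raw readings (mod 100): 33.7500 mod 100 = 33.7500; 48.0000 mod 100 = 48.0000; 34.8000 mod 100 = 34.8000; 43.5000 mod 100 = 43.5000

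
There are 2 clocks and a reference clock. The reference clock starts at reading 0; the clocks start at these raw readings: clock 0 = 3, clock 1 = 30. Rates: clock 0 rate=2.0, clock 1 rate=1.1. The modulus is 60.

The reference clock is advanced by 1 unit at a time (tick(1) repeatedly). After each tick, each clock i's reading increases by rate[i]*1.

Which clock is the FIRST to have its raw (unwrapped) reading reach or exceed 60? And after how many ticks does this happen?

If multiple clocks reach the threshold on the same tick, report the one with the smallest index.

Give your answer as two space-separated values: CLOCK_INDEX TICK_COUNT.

Answer: 1 28

Derivation:
clock 0: start=3, rate=2.0, needs 60-3 = 57; ticks = ceil(57/2.0) = ceil(28.5000) = 29; reading at tick 29 = 3 + 2.0*29 = 61.0000
clock 1: start=30, rate=1.1, needs 60-30 = 30; ticks = ceil(30/1.1) = ceil(27.2727) = 28; reading at tick 28 = 30 + 1.1*28 = 60.8000
Minimum tick count = 28; winners = [1]; smallest index = 1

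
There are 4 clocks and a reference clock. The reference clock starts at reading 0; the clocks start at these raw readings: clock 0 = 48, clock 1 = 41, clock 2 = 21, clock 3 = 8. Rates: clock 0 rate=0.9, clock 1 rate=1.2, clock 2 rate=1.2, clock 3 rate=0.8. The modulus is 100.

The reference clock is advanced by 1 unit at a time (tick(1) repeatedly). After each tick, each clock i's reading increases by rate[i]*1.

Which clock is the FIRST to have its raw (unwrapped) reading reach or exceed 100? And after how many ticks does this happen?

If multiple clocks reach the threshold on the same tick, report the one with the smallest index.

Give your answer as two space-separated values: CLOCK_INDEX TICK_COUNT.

Answer: 1 50

Derivation:
clock 0: start=48, rate=0.9, needs 100-48 = 52; ticks = ceil(52/0.9) = ceil(57.7778) = 58; reading at tick 58 = 48 + 0.9*58 = 100.2000
clock 1: start=41, rate=1.2, needs 100-41 = 59; ticks = ceil(59/1.2) = ceil(49.1667) = 50; reading at tick 50 = 41 + 1.2*50 = 101.0000
clock 2: start=21, rate=1.2, needs 100-21 = 79; ticks = ceil(79/1.2) = ceil(65.8333) = 66; reading at tick 66 = 21 + 1.2*66 = 100.2000
clock 3: start=8, rate=0.8, needs 100-8 = 92; ticks = ceil(92/0.8) = ceil(115.0000) = 115; reading at tick 115 = 8 + 0.8*115 = 100.0000
Minimum tick count = 50; winners = [1]; smallest index = 1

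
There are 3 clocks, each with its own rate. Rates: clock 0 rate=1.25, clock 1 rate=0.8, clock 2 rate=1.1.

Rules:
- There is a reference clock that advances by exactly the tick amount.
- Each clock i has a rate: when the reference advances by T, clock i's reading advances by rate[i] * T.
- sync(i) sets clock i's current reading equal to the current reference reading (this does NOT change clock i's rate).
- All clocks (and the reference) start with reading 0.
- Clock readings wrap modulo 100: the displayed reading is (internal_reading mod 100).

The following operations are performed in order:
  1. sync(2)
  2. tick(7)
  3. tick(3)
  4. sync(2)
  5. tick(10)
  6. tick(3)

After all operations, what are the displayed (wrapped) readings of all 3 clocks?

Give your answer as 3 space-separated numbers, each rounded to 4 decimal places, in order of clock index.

Answer: 28.7500 18.4000 24.3000

Derivation:
After op 1 sync(2): ref=0.0000 raw=[0.0000 0.0000 0.0000]
After op 2 tick(7): ref=7.0000 raw=[8.7500 5.6000 7.7000]
After op 3 tick(3): ref=10.0000 raw=[12.5000 8.0000 11.0000]
After op 4 sync(2): ref=10.0000 raw=[12.5000 8.0000 10.0000]
After op 5 tick(10): ref=20.0000 raw=[25.0000 16.0000 21.0000]
After op 6 tick(3): ref=23.0000 raw=[28.7500 18.4000 24.3000]
Wrap final raw readings (mod 100): 28.7500 mod 100 = 28.7500; 18.4000 mod 100 = 18.4000; 24.3000 mod 100 = 24.3000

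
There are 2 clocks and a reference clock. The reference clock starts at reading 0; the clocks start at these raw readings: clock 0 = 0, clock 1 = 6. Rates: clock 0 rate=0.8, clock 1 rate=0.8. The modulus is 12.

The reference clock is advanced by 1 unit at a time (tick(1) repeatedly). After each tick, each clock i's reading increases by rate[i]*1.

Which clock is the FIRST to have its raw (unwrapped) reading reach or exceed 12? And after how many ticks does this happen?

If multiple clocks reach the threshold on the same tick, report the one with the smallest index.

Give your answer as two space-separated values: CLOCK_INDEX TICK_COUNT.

Answer: 1 8

Derivation:
clock 0: start=0, rate=0.8, needs 12-0 = 12; ticks = ceil(12/0.8) = ceil(15.0000) = 15; reading at tick 15 = 0 + 0.8*15 = 12.0000
clock 1: start=6, rate=0.8, needs 12-6 = 6; ticks = ceil(6/0.8) = ceil(7.5000) = 8; reading at tick 8 = 6 + 0.8*8 = 12.4000
Minimum tick count = 8; winners = [1]; smallest index = 1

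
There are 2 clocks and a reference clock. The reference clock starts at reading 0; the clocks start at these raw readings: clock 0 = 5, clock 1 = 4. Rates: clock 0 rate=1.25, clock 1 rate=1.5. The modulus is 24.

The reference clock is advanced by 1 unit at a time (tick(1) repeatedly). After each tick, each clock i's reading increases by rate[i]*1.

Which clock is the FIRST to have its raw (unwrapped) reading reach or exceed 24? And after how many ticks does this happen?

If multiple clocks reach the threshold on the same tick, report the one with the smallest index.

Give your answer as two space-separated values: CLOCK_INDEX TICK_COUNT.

clock 0: start=5, rate=1.25, needs 24-5 = 19; ticks = ceil(19/1.25) = ceil(15.2000) = 16; reading at tick 16 = 5 + 1.25*16 = 25.0000
clock 1: start=4, rate=1.5, needs 24-4 = 20; ticks = ceil(20/1.5) = ceil(13.3333) = 14; reading at tick 14 = 4 + 1.5*14 = 25.0000
Minimum tick count = 14; winners = [1]; smallest index = 1

Answer: 1 14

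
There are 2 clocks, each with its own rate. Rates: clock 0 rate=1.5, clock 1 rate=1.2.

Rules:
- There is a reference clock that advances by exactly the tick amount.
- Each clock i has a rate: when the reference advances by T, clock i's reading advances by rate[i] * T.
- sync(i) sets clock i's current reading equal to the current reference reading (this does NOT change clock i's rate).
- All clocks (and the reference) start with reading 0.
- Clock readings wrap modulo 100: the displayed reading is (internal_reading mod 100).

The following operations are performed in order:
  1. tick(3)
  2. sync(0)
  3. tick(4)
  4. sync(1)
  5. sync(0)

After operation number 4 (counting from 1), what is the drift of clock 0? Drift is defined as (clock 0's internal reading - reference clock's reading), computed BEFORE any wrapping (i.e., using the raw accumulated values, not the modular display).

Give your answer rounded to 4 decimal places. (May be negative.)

After op 1 tick(3): ref=3.0000 raw=[4.5000 3.6000]
After op 2 sync(0): ref=3.0000 raw=[3.0000 3.6000]
After op 3 tick(4): ref=7.0000 raw=[9.0000 8.4000]
After op 4 sync(1): ref=7.0000 raw=[9.0000 7.0000]
Drift of clock 0 after op 4: 9.0000 - 7.0000 = 2.0000

Answer: 2.0000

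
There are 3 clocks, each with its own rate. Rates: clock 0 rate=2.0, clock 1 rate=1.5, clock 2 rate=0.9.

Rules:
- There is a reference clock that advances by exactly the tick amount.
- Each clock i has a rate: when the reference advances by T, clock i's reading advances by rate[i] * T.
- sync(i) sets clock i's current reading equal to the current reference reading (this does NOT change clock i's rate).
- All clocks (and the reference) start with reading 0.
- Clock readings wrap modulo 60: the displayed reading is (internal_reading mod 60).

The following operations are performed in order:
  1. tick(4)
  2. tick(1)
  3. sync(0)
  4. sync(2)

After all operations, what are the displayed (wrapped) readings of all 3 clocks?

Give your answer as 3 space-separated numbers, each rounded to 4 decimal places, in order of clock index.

Answer: 5.0000 7.5000 5.0000

Derivation:
After op 1 tick(4): ref=4.0000 raw=[8.0000 6.0000 3.6000]
After op 2 tick(1): ref=5.0000 raw=[10.0000 7.5000 4.5000]
After op 3 sync(0): ref=5.0000 raw=[5.0000 7.5000 4.5000]
After op 4 sync(2): ref=5.0000 raw=[5.0000 7.5000 5.0000]
Wrap final raw readings (mod 60): 5.0000 mod 60 = 5.0000; 7.5000 mod 60 = 7.5000; 5.0000 mod 60 = 5.0000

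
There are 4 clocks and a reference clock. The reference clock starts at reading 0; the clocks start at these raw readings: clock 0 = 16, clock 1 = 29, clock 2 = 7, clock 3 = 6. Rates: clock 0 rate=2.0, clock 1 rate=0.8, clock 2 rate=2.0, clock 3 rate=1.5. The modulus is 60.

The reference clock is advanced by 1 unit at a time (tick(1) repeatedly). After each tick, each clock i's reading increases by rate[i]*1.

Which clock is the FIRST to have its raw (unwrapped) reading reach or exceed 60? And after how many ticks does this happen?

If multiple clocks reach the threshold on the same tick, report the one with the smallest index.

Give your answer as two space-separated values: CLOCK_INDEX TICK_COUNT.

clock 0: start=16, rate=2.0, needs 60-16 = 44; ticks = ceil(44/2.0) = ceil(22.0000) = 22; reading at tick 22 = 16 + 2.0*22 = 60.0000
clock 1: start=29, rate=0.8, needs 60-29 = 31; ticks = ceil(31/0.8) = ceil(38.7500) = 39; reading at tick 39 = 29 + 0.8*39 = 60.2000
clock 2: start=7, rate=2.0, needs 60-7 = 53; ticks = ceil(53/2.0) = ceil(26.5000) = 27; reading at tick 27 = 7 + 2.0*27 = 61.0000
clock 3: start=6, rate=1.5, needs 60-6 = 54; ticks = ceil(54/1.5) = ceil(36.0000) = 36; reading at tick 36 = 6 + 1.5*36 = 60.0000
Minimum tick count = 22; winners = [0]; smallest index = 0

Answer: 0 22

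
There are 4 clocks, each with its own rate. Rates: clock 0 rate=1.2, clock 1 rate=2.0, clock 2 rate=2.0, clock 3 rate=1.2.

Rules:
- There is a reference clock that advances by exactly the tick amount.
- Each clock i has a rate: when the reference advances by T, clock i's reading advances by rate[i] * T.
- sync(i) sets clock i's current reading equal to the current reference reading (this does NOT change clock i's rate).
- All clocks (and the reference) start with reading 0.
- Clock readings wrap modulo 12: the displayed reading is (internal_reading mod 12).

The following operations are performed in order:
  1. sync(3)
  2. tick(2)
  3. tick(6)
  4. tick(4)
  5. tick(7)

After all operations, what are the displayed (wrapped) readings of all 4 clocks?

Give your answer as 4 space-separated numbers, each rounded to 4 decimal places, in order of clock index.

After op 1 sync(3): ref=0.0000 raw=[0.0000 0.0000 0.0000 0.0000]
After op 2 tick(2): ref=2.0000 raw=[2.4000 4.0000 4.0000 2.4000]
After op 3 tick(6): ref=8.0000 raw=[9.6000 16.0000 16.0000 9.6000]
After op 4 tick(4): ref=12.0000 raw=[14.4000 24.0000 24.0000 14.4000]
After op 5 tick(7): ref=19.0000 raw=[22.8000 38.0000 38.0000 22.8000]
Wrap final raw readings (mod 12): 22.8000 mod 12 = 10.8000; 38.0000 mod 12 = 2.0000; 38.0000 mod 12 = 2.0000; 22.8000 mod 12 = 10.8000

Answer: 10.8000 2.0000 2.0000 10.8000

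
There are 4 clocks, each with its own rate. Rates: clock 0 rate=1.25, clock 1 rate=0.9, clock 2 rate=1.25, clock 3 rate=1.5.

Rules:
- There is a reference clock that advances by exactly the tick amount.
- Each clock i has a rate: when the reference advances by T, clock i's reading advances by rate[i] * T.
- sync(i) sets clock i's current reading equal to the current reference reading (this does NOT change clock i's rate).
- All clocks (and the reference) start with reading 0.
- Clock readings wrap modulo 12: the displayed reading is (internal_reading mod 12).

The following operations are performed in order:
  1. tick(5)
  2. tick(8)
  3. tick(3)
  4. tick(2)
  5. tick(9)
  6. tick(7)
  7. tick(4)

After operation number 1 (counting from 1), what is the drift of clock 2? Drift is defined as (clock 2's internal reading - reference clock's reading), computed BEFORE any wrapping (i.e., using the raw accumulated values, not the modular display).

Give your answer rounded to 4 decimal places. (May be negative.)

After op 1 tick(5): ref=5.0000 raw=[6.2500 4.5000 6.2500 7.5000]
Drift of clock 2 after op 1: 6.2500 - 5.0000 = 1.2500

Answer: 1.2500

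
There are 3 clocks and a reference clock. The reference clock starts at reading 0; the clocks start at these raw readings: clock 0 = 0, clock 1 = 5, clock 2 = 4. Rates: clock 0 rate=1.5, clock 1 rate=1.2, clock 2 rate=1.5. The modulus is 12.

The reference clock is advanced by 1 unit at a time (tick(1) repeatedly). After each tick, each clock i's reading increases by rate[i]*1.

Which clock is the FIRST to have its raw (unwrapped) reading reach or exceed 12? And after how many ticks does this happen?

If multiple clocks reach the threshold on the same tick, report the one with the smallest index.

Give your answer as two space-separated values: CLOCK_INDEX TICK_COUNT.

clock 0: start=0, rate=1.5, needs 12-0 = 12; ticks = ceil(12/1.5) = ceil(8.0000) = 8; reading at tick 8 = 0 + 1.5*8 = 12.0000
clock 1: start=5, rate=1.2, needs 12-5 = 7; ticks = ceil(7/1.2) = ceil(5.8333) = 6; reading at tick 6 = 5 + 1.2*6 = 12.2000
clock 2: start=4, rate=1.5, needs 12-4 = 8; ticks = ceil(8/1.5) = ceil(5.3333) = 6; reading at tick 6 = 4 + 1.5*6 = 13.0000
Minimum tick count = 6; winners = [1, 2]; smallest index = 1

Answer: 1 6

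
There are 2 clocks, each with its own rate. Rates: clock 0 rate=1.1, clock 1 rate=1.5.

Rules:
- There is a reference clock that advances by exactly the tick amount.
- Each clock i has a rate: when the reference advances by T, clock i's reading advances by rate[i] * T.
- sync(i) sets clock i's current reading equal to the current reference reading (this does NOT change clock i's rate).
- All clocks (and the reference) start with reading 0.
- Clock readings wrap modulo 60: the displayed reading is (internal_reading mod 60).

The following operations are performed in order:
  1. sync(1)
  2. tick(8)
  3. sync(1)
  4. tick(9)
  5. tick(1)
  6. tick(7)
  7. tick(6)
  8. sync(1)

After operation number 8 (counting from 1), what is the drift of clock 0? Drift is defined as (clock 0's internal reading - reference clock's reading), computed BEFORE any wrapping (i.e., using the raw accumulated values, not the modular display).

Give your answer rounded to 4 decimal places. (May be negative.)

Answer: 3.1000

Derivation:
After op 1 sync(1): ref=0.0000 raw=[0.0000 0.0000]
After op 2 tick(8): ref=8.0000 raw=[8.8000 12.0000]
After op 3 sync(1): ref=8.0000 raw=[8.8000 8.0000]
After op 4 tick(9): ref=17.0000 raw=[18.7000 21.5000]
After op 5 tick(1): ref=18.0000 raw=[19.8000 23.0000]
After op 6 tick(7): ref=25.0000 raw=[27.5000 33.5000]
After op 7 tick(6): ref=31.0000 raw=[34.1000 42.5000]
After op 8 sync(1): ref=31.0000 raw=[34.1000 31.0000]
Drift of clock 0 after op 8: 34.1000 - 31.0000 = 3.1000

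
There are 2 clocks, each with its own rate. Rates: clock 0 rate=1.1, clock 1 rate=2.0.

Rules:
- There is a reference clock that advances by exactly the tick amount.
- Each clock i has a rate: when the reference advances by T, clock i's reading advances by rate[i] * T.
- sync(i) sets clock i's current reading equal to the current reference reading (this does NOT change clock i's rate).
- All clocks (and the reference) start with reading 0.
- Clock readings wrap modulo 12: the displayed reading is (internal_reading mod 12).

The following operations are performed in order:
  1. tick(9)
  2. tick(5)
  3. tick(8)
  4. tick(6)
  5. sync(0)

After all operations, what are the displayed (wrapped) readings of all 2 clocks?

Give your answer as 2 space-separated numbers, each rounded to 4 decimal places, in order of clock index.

After op 1 tick(9): ref=9.0000 raw=[9.9000 18.0000]
After op 2 tick(5): ref=14.0000 raw=[15.4000 28.0000]
After op 3 tick(8): ref=22.0000 raw=[24.2000 44.0000]
After op 4 tick(6): ref=28.0000 raw=[30.8000 56.0000]
After op 5 sync(0): ref=28.0000 raw=[28.0000 56.0000]
Wrap final raw readings (mod 12): 28.0000 mod 12 = 4.0000; 56.0000 mod 12 = 8.0000

Answer: 4.0000 8.0000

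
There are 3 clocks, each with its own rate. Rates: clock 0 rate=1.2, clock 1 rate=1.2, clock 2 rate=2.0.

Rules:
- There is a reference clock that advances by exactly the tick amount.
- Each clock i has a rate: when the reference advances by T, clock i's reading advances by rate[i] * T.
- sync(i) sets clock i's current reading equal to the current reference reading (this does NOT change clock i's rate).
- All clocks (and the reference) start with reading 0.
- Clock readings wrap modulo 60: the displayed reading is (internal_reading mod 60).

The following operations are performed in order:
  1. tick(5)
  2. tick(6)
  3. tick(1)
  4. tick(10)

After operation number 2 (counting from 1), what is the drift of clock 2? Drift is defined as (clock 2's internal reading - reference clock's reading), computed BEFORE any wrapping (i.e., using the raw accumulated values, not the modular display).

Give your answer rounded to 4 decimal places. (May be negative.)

After op 1 tick(5): ref=5.0000 raw=[6.0000 6.0000 10.0000]
After op 2 tick(6): ref=11.0000 raw=[13.2000 13.2000 22.0000]
Drift of clock 2 after op 2: 22.0000 - 11.0000 = 11.0000

Answer: 11.0000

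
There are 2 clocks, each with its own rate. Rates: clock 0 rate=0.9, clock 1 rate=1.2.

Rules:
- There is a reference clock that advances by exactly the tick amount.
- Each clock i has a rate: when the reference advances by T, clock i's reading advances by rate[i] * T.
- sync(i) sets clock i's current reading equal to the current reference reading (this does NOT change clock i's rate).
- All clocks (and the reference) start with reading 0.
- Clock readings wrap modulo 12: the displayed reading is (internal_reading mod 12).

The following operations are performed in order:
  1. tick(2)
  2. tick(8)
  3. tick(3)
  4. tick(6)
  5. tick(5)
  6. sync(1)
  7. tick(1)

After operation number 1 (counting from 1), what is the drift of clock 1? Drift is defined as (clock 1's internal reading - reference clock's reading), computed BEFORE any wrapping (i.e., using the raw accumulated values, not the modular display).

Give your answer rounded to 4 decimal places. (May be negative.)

Answer: 0.4000

Derivation:
After op 1 tick(2): ref=2.0000 raw=[1.8000 2.4000]
Drift of clock 1 after op 1: 2.4000 - 2.0000 = 0.4000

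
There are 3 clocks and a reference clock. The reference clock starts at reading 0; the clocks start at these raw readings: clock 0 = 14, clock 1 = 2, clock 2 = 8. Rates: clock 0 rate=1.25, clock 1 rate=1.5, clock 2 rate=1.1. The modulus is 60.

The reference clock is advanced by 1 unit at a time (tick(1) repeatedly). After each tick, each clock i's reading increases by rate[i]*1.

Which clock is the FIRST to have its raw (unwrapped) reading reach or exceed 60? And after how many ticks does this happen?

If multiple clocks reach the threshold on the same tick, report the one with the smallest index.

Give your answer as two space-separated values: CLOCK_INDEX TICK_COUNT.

clock 0: start=14, rate=1.25, needs 60-14 = 46; ticks = ceil(46/1.25) = ceil(36.8000) = 37; reading at tick 37 = 14 + 1.25*37 = 60.2500
clock 1: start=2, rate=1.5, needs 60-2 = 58; ticks = ceil(58/1.5) = ceil(38.6667) = 39; reading at tick 39 = 2 + 1.5*39 = 60.5000
clock 2: start=8, rate=1.1, needs 60-8 = 52; ticks = ceil(52/1.1) = ceil(47.2727) = 48; reading at tick 48 = 8 + 1.1*48 = 60.8000
Minimum tick count = 37; winners = [0]; smallest index = 0

Answer: 0 37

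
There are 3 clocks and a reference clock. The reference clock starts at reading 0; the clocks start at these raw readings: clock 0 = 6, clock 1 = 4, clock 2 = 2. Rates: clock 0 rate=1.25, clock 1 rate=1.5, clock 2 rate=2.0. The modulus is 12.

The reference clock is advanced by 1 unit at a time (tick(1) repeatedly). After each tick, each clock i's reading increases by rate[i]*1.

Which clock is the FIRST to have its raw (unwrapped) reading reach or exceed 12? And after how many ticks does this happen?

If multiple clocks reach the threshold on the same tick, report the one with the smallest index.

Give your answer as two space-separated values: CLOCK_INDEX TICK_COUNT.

Answer: 0 5

Derivation:
clock 0: start=6, rate=1.25, needs 12-6 = 6; ticks = ceil(6/1.25) = ceil(4.8000) = 5; reading at tick 5 = 6 + 1.25*5 = 12.2500
clock 1: start=4, rate=1.5, needs 12-4 = 8; ticks = ceil(8/1.5) = ceil(5.3333) = 6; reading at tick 6 = 4 + 1.5*6 = 13.0000
clock 2: start=2, rate=2.0, needs 12-2 = 10; ticks = ceil(10/2.0) = ceil(5.0000) = 5; reading at tick 5 = 2 + 2.0*5 = 12.0000
Minimum tick count = 5; winners = [0, 2]; smallest index = 0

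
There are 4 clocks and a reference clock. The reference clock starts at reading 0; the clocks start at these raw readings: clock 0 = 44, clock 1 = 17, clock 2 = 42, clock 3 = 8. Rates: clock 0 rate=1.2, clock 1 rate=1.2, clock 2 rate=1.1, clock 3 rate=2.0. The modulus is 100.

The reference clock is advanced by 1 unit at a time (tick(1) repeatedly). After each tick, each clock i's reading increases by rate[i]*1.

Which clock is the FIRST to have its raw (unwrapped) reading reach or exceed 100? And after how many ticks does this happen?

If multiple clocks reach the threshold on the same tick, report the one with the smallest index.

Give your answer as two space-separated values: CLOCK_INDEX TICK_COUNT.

clock 0: start=44, rate=1.2, needs 100-44 = 56; ticks = ceil(56/1.2) = ceil(46.6667) = 47; reading at tick 47 = 44 + 1.2*47 = 100.4000
clock 1: start=17, rate=1.2, needs 100-17 = 83; ticks = ceil(83/1.2) = ceil(69.1667) = 70; reading at tick 70 = 17 + 1.2*70 = 101.0000
clock 2: start=42, rate=1.1, needs 100-42 = 58; ticks = ceil(58/1.1) = ceil(52.7273) = 53; reading at tick 53 = 42 + 1.1*53 = 100.3000
clock 3: start=8, rate=2.0, needs 100-8 = 92; ticks = ceil(92/2.0) = ceil(46.0000) = 46; reading at tick 46 = 8 + 2.0*46 = 100.0000
Minimum tick count = 46; winners = [3]; smallest index = 3

Answer: 3 46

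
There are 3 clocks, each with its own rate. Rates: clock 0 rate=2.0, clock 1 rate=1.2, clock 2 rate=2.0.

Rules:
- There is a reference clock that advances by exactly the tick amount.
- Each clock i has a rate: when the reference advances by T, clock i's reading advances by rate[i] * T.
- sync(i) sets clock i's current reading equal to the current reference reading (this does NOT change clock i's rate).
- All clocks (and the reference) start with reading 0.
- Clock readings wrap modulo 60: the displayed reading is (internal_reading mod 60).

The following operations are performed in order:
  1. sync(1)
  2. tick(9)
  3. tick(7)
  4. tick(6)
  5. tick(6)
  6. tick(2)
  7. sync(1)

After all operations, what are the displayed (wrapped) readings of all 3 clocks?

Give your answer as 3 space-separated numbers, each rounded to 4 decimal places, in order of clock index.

After op 1 sync(1): ref=0.0000 raw=[0.0000 0.0000 0.0000]
After op 2 tick(9): ref=9.0000 raw=[18.0000 10.8000 18.0000]
After op 3 tick(7): ref=16.0000 raw=[32.0000 19.2000 32.0000]
After op 4 tick(6): ref=22.0000 raw=[44.0000 26.4000 44.0000]
After op 5 tick(6): ref=28.0000 raw=[56.0000 33.6000 56.0000]
After op 6 tick(2): ref=30.0000 raw=[60.0000 36.0000 60.0000]
After op 7 sync(1): ref=30.0000 raw=[60.0000 30.0000 60.0000]
Wrap final raw readings (mod 60): 60.0000 mod 60 = 0.0000; 30.0000 mod 60 = 30.0000; 60.0000 mod 60 = 0.0000

Answer: 0.0000 30.0000 0.0000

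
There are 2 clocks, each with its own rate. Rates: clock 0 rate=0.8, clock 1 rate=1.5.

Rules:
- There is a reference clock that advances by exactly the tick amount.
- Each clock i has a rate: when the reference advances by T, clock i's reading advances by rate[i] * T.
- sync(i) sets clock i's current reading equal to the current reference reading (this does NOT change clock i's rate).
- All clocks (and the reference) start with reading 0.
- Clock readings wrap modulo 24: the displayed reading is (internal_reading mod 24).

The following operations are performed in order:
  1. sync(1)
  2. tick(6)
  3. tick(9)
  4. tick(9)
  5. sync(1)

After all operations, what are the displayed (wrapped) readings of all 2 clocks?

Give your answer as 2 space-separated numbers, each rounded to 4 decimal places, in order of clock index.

After op 1 sync(1): ref=0.0000 raw=[0.0000 0.0000]
After op 2 tick(6): ref=6.0000 raw=[4.8000 9.0000]
After op 3 tick(9): ref=15.0000 raw=[12.0000 22.5000]
After op 4 tick(9): ref=24.0000 raw=[19.2000 36.0000]
After op 5 sync(1): ref=24.0000 raw=[19.2000 24.0000]
Wrap final raw readings (mod 24): 19.2000 mod 24 = 19.2000; 24.0000 mod 24 = 0.0000

Answer: 19.2000 0.0000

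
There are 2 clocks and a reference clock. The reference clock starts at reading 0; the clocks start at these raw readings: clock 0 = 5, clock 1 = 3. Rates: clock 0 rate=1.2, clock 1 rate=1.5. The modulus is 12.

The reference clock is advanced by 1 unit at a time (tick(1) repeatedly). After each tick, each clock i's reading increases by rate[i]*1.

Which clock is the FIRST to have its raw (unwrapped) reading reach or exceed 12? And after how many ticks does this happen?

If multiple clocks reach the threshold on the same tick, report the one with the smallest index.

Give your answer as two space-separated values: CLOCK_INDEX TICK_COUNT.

clock 0: start=5, rate=1.2, needs 12-5 = 7; ticks = ceil(7/1.2) = ceil(5.8333) = 6; reading at tick 6 = 5 + 1.2*6 = 12.2000
clock 1: start=3, rate=1.5, needs 12-3 = 9; ticks = ceil(9/1.5) = ceil(6.0000) = 6; reading at tick 6 = 3 + 1.5*6 = 12.0000
Minimum tick count = 6; winners = [0, 1]; smallest index = 0

Answer: 0 6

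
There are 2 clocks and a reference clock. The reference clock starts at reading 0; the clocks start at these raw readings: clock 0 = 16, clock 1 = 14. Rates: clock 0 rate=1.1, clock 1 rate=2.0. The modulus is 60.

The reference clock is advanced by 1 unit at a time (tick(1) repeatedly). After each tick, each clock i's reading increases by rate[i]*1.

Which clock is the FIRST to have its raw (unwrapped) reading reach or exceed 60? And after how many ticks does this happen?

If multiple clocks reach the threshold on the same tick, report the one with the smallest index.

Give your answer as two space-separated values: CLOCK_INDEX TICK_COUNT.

clock 0: start=16, rate=1.1, needs 60-16 = 44; ticks = ceil(44/1.1) = ceil(40.0000) = 40; reading at tick 40 = 16 + 1.1*40 = 60.0000
clock 1: start=14, rate=2.0, needs 60-14 = 46; ticks = ceil(46/2.0) = ceil(23.0000) = 23; reading at tick 23 = 14 + 2.0*23 = 60.0000
Minimum tick count = 23; winners = [1]; smallest index = 1

Answer: 1 23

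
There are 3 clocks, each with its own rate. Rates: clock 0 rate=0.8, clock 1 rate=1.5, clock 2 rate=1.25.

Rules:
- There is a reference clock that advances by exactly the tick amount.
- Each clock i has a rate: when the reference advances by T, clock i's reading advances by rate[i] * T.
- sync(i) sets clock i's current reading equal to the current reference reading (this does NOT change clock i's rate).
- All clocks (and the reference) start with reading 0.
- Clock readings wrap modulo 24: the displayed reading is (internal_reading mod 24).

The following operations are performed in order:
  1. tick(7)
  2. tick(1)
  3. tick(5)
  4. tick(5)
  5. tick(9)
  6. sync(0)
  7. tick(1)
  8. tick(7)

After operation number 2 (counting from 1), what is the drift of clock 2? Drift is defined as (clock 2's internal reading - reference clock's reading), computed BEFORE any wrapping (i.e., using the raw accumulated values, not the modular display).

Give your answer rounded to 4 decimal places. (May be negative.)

Answer: 2.0000

Derivation:
After op 1 tick(7): ref=7.0000 raw=[5.6000 10.5000 8.7500]
After op 2 tick(1): ref=8.0000 raw=[6.4000 12.0000 10.0000]
Drift of clock 2 after op 2: 10.0000 - 8.0000 = 2.0000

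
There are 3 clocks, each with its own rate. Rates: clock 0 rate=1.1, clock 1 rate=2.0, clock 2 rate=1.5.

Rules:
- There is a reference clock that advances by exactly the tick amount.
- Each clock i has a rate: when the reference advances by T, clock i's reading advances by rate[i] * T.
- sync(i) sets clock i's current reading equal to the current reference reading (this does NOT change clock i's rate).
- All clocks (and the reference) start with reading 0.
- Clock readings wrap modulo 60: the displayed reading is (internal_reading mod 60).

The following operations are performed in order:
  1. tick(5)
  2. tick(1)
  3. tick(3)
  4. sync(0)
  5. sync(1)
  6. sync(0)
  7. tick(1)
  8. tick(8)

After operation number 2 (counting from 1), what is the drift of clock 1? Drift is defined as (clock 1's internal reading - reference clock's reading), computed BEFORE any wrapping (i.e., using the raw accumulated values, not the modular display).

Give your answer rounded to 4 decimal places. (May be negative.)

After op 1 tick(5): ref=5.0000 raw=[5.5000 10.0000 7.5000]
After op 2 tick(1): ref=6.0000 raw=[6.6000 12.0000 9.0000]
Drift of clock 1 after op 2: 12.0000 - 6.0000 = 6.0000

Answer: 6.0000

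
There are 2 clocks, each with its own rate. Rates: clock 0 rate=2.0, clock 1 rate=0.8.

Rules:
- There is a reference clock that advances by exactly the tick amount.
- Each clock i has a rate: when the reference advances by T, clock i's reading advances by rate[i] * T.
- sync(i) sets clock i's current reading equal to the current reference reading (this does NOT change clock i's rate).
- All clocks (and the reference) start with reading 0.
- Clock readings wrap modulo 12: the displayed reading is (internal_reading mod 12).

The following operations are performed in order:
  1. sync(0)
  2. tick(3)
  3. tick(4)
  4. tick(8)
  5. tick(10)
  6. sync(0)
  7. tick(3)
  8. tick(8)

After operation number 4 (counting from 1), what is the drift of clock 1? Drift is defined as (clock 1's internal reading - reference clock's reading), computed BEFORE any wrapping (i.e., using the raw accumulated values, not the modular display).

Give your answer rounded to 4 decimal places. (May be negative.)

After op 1 sync(0): ref=0.0000 raw=[0.0000 0.0000]
After op 2 tick(3): ref=3.0000 raw=[6.0000 2.4000]
After op 3 tick(4): ref=7.0000 raw=[14.0000 5.6000]
After op 4 tick(8): ref=15.0000 raw=[30.0000 12.0000]
Drift of clock 1 after op 4: 12.0000 - 15.0000 = -3.0000

Answer: -3.0000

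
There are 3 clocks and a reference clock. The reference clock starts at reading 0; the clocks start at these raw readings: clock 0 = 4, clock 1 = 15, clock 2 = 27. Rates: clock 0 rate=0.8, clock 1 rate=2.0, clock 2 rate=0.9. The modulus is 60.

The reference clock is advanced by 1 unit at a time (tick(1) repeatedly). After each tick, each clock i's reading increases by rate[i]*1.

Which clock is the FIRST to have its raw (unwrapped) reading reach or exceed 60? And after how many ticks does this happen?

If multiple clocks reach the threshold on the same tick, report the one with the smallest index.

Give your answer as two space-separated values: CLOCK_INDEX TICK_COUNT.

Answer: 1 23

Derivation:
clock 0: start=4, rate=0.8, needs 60-4 = 56; ticks = ceil(56/0.8) = ceil(70.0000) = 70; reading at tick 70 = 4 + 0.8*70 = 60.0000
clock 1: start=15, rate=2.0, needs 60-15 = 45; ticks = ceil(45/2.0) = ceil(22.5000) = 23; reading at tick 23 = 15 + 2.0*23 = 61.0000
clock 2: start=27, rate=0.9, needs 60-27 = 33; ticks = ceil(33/0.9) = ceil(36.6667) = 37; reading at tick 37 = 27 + 0.9*37 = 60.3000
Minimum tick count = 23; winners = [1]; smallest index = 1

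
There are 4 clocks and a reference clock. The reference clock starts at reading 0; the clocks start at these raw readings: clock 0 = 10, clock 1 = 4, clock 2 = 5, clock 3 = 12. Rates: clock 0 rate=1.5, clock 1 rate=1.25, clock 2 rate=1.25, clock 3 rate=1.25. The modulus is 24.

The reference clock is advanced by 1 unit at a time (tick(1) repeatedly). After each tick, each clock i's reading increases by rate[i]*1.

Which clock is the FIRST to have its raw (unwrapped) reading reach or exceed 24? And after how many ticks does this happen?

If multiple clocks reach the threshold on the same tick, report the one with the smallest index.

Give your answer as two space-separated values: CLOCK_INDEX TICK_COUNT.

Answer: 0 10

Derivation:
clock 0: start=10, rate=1.5, needs 24-10 = 14; ticks = ceil(14/1.5) = ceil(9.3333) = 10; reading at tick 10 = 10 + 1.5*10 = 25.0000
clock 1: start=4, rate=1.25, needs 24-4 = 20; ticks = ceil(20/1.25) = ceil(16.0000) = 16; reading at tick 16 = 4 + 1.25*16 = 24.0000
clock 2: start=5, rate=1.25, needs 24-5 = 19; ticks = ceil(19/1.25) = ceil(15.2000) = 16; reading at tick 16 = 5 + 1.25*16 = 25.0000
clock 3: start=12, rate=1.25, needs 24-12 = 12; ticks = ceil(12/1.25) = ceil(9.6000) = 10; reading at tick 10 = 12 + 1.25*10 = 24.5000
Minimum tick count = 10; winners = [0, 3]; smallest index = 0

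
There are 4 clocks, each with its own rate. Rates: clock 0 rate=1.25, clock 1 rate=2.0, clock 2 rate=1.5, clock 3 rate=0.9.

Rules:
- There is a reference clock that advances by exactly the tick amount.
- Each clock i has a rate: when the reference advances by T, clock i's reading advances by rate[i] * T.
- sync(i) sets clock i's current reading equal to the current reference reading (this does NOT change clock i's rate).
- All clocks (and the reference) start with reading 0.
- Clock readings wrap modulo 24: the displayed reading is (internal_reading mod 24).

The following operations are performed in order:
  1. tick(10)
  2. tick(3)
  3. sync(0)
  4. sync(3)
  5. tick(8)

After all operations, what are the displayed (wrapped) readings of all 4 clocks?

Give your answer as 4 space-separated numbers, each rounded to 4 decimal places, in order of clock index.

After op 1 tick(10): ref=10.0000 raw=[12.5000 20.0000 15.0000 9.0000]
After op 2 tick(3): ref=13.0000 raw=[16.2500 26.0000 19.5000 11.7000]
After op 3 sync(0): ref=13.0000 raw=[13.0000 26.0000 19.5000 11.7000]
After op 4 sync(3): ref=13.0000 raw=[13.0000 26.0000 19.5000 13.0000]
After op 5 tick(8): ref=21.0000 raw=[23.0000 42.0000 31.5000 20.2000]
Wrap final raw readings (mod 24): 23.0000 mod 24 = 23.0000; 42.0000 mod 24 = 18.0000; 31.5000 mod 24 = 7.5000; 20.2000 mod 24 = 20.2000

Answer: 23.0000 18.0000 7.5000 20.2000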